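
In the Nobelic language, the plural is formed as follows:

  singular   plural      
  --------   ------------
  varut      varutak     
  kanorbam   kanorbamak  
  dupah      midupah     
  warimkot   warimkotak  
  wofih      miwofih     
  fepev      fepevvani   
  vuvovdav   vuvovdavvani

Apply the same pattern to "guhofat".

guhofatak

dupah and vuvovdav both have last vowel 'a' yet inflect differently (midupah, vuvovdavvani), so the last vowel is not what conditions the rule; the final letter is.
"guhofat" ends in -t. The stems ending in -t (warimkot → warimkotak, varut → varutak) add -ak.
The other patterns: stems ending in -h add the prefix mi-; stems ending in -v double the final consonant and add -ani.
So guhofat → guhofatak.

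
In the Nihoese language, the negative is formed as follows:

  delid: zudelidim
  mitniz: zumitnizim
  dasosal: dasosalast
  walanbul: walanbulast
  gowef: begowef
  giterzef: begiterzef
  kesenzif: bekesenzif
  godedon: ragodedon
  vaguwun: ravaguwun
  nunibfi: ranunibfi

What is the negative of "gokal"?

"gokal" ends in -l. The stems ending in -l (dasosal → dasosalast, walanbul → walanbulast) add -ast.
The other patterns: stems ending in -d or -z add zu- … -im around the stem; stems ending in -f add the prefix be-; stems ending in -i or -n add the prefix ra-.
So gokal → gokalast.

gokalast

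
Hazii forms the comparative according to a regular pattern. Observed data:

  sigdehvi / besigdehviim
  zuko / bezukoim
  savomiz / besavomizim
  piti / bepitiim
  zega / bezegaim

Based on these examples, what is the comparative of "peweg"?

Every pair shown (sigdehvi → besigdehviim, zuko → bezukoim, savomiz → besavomizim, …) follows the same rule: add be- … -im around the stem.
So peweg → bepewegim.

bepewegim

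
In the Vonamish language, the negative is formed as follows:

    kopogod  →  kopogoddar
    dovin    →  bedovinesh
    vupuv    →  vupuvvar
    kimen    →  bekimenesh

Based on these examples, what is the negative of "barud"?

baruddar

kimen and kopogod both begin with k- yet inflect differently (bekimenesh, kopogoddar), so the first letter is not what conditions the rule; the final letter is.
"barud" ends in -d. The one such stem in the data (kopogod → kopogoddar) doubles the final consonant and adds -ar (as does vupuv), so the same rule applies.
So barud → baruddar.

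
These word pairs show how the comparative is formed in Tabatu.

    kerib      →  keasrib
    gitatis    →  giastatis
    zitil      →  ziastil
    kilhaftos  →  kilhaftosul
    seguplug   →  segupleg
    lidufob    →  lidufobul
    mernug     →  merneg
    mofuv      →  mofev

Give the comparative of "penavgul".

penavgel

gitatis and kilhaftos both end in -s yet inflect differently (giastatis, kilhaftosul), so the final letter is not what conditions the rule; the last vowel is.
"penavgul" has last vowel 'u'. The stems whose last vowel is 'u' (mofuv → mofev, seguplug → segupleg, mernug → merneg) change the last vowel to 'e'.
The other patterns: stems whose last vowel is 'i' insert -as- after the first vowel; stems whose last vowel is 'o' add -ul.
So penavgul → penavgel.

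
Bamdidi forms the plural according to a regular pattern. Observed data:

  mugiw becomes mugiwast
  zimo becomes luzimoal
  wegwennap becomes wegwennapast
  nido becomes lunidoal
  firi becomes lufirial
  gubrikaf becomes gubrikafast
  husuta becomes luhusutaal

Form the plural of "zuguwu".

luzuguwual

mugiw and firi both have last vowel 'i' yet inflect differently (mugiwast, lufirial), so the last vowel is not what conditions the rule; whether the stem ends in a vowel or a consonant is.
"zuguwu" ends in a vowel. The stems ending in a vowel (firi → lufirial, nido → lunidoal, husuta → luhusutaal) add lu- … -al around the stem.
The other pattern: stems ending in a consonant add -ast.
So zuguwu → luzuguwual.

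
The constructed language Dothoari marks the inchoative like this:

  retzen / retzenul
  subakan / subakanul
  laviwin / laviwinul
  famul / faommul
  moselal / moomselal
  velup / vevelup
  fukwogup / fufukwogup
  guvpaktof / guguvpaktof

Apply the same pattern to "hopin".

hopinul

subakan and moselal both have last vowel 'a' yet inflect differently (subakanul, moomselal), so the last vowel is not what conditions the rule; the final letter is.
"hopin" ends in -n. The stems ending in -n (retzen → retzenul, subakan → subakanul, laviwin → laviwinul) add -ul.
So hopin → hopinul.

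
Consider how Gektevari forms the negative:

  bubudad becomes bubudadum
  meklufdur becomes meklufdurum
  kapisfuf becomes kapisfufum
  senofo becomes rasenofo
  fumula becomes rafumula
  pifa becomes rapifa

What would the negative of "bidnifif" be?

bubudad and fumula both have last vowel 'a' yet inflect differently (bubudadum, rafumula), so the last vowel is not what conditions the rule; whether the stem ends in a vowel or a consonant is.
"bidnifif" ends in a consonant. The stems ending in a consonant (bubudad → bubudadum, meklufdur → meklufdurum, kapisfuf → kapisfufum) add -um.
The other pattern: stems ending in a vowel add the prefix ra-.
So bidnifif → bidnififum.

bidnififum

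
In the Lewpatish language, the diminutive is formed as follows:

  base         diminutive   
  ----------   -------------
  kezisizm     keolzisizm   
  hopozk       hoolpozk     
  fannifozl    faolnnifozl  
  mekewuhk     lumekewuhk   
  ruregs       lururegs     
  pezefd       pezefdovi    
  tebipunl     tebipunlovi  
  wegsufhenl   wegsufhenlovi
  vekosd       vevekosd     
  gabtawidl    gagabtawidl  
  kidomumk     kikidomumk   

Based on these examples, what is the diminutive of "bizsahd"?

hopozk and mekewuhk both end in -k yet inflect differently (hoolpozk, lumekewuhk), so the final letter is not what conditions the rule; the second-to-last letter is.
"bizsahd" has second-to-last letter 'h'. The one such stem in the data (mekewuhk → lumekewuhk) adds the prefix lu-, so the same rule applies.
So bizsahd → lubizsahd.

lubizsahd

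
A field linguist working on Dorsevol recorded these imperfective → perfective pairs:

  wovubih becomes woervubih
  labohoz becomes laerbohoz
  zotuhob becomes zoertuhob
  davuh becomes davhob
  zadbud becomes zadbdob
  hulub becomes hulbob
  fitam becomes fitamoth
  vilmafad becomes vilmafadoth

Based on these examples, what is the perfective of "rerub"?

wovubih and davuh both end in -h yet inflect differently (woervubih, davhob), so the final letter is not what conditions the rule; the last vowel is.
"rerub" has last vowel 'u'. The stems whose last vowel is 'u' (davuh → davhob, zadbud → zadbdob, hulub → hulbob) delete the last vowel and add -ob.
The other patterns: stems whose last vowel is 'i' or 'o' insert -er- after the first vowel; stems whose last vowel is 'a' add -oth.
So rerub → rerbob.

rerbob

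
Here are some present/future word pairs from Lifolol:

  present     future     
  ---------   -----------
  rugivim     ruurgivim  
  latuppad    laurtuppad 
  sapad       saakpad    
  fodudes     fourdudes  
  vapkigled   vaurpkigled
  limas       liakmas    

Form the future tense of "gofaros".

gourfaros

sapad and latuppad both end in -d yet inflect differently (saakpad, laurtuppad), so the final letter is not what conditions the rule; the number of vowels is.
"gofaros" has 3 vowels. The stems with 3 vowels (latuppad → laurtuppad, vapkigled → vaurpkigled, rugivim → ruurgivim) insert -ur- after the first vowel.
The other pattern: stems with 2 vowels insert -ak- after the first vowel.
So gofaros → gourfaros.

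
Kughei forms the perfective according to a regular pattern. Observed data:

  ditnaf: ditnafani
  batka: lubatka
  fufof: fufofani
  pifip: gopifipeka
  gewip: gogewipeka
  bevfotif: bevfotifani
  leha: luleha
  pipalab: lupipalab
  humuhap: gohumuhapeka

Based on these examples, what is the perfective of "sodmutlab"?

lusodmutlab

ditnaf and pipalab both have last vowel 'a' yet inflect differently (ditnafani, lupipalab), so the last vowel is not what conditions the rule; the final letter is.
"sodmutlab" ends in -b. The one such stem in the data (pipalab → lupipalab) adds the prefix lu-, so the same rule applies.
So sodmutlab → lusodmutlab.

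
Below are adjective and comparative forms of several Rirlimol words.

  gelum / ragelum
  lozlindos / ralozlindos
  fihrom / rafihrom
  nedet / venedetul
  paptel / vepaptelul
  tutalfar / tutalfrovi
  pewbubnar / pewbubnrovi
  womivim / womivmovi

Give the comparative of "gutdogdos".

ragutdogdos

gelum and womivim both end in -m yet inflect differently (ragelum, womivmovi), so the final letter is not what conditions the rule; the last vowel is.
"gutdogdos" has last vowel 'o'. The stems whose last vowel is 'o' (lozlindos → ralozlindos, fihrom → rafihrom) add the prefix ra-.
The other patterns: stems whose last vowel is 'e' add ve- … -ul around the stem; stems whose last vowel is 'a' or 'i' delete the last vowel and add -ovi.
So gutdogdos → ragutdogdos.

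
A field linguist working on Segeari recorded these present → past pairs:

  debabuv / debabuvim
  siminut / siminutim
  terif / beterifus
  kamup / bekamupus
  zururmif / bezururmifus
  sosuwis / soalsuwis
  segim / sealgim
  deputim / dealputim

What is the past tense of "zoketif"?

debabuv and kamup both have last vowel 'u' yet inflect differently (debabuvim, bekamupus), so the last vowel is not what conditions the rule; the final letter is.
"zoketif" ends in -f. The stems ending in -f (terif → beterifus, zururmif → bezururmifus) add be- … -us around the stem.
The other patterns: stems ending in -t or -v add -im; stems ending in -m or -s insert -al- after the first vowel.
So zoketif → bezoketifus.

bezoketifus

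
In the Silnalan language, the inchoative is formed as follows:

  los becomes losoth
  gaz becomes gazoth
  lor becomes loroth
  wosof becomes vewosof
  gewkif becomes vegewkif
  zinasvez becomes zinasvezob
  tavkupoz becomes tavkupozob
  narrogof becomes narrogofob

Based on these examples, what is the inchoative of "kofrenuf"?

gaz and zinasvez both end in -z yet inflect differently (gazoth, zinasvezob), so the final letter is not what conditions the rule; the number of vowels is.
"kofrenuf" has 3 vowels. The stems with 3 vowels (zinasvez → zinasvezob, tavkupoz → tavkupozob, narrogof → narrogofob) add -ob.
The other patterns: stems with 1 vowel add -oth; stems with 2 vowels add the prefix ve-.
So kofrenuf → kofrenufob.

kofrenufob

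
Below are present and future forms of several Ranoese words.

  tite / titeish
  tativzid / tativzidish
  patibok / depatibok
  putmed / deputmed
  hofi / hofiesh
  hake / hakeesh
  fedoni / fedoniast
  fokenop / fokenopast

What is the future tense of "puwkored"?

depuwkored

tativzid and putmed both end in -d yet inflect differently (tativzidish, deputmed), so the final letter is not what conditions the rule; the first letter is.
"puwkored" begins with p-. The stems beginning with p- (patibok → depatibok, putmed → deputmed) add the prefix de-.
So puwkored → depuwkored.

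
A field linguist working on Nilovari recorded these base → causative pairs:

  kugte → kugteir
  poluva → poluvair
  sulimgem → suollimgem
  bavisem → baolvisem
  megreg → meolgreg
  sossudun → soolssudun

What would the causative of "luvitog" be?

luolvitog

kugte and sulimgem both have last vowel 'e' yet inflect differently (kugteir, suollimgem), so the last vowel is not what conditions the rule; whether the stem ends in a vowel or a consonant is.
"luvitog" ends in a consonant. The stems ending in a consonant (sulimgem → suollimgem, bavisem → baolvisem, megreg → meolgreg) insert -ol- after the first vowel.
So luvitog → luolvitog.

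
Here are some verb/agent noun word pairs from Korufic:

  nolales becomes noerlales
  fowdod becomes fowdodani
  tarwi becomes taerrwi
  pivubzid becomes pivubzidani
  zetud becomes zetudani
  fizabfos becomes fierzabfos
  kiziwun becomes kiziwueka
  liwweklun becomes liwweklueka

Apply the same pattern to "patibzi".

liwweklun and zetud both have last vowel 'u' yet inflect differently (liwweklueka, zetudani), so the last vowel is not what conditions the rule; the final letter is.
"patibzi" ends in -i. The one such stem in the data (tarwi → taerrwi) inserts -er- after the first vowel (as do nolales, fizabfos), so the same rule applies.
So patibzi → paertibzi.

paertibzi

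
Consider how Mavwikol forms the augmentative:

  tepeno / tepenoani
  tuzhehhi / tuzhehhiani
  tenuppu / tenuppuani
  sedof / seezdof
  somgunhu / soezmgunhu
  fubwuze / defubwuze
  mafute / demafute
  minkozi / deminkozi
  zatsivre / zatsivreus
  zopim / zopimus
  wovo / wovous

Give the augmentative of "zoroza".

zorozaus

"zoroza" begins with z-. The stems beginning with z- (zatsivre → zatsivreus, zopim → zopimus) add -us.
The other patterns: stems beginning with t- add -ani; stems beginning with s- insert -ez- after the first vowel; stems beginning with f- or m- add the prefix de-.
So zoroza → zorozaus.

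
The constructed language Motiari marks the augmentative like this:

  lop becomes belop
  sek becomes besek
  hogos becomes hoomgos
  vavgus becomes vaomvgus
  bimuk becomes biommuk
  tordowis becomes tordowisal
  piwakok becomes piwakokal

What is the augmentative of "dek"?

"dek" has 1 vowel. The stems with 1 vowel (lop → belop, sek → besek) add the prefix be-.
So dek → bedek.

bedek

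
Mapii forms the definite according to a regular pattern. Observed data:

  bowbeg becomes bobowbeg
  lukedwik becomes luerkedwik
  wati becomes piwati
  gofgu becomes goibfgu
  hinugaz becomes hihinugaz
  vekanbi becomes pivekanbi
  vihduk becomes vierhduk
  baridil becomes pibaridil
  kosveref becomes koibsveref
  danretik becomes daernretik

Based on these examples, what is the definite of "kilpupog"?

kikilpupog

vekanbi and danretik both have last vowel 'i' yet inflect differently (pivekanbi, daernretik), so the last vowel is not what conditions the rule; the final letter is.
"kilpupog" ends in -g. The one such stem in the data (bowbeg → bobowbeg) repeats the first consonant+vowel as a prefix (as does hinugaz), so the same rule applies.
The other patterns: stems ending in -i or -l add the prefix pi-; stems ending in -f or -u insert -ib- after the first vowel; stems ending in -k insert -er- after the first vowel.
So kilpupog → kikilpupog.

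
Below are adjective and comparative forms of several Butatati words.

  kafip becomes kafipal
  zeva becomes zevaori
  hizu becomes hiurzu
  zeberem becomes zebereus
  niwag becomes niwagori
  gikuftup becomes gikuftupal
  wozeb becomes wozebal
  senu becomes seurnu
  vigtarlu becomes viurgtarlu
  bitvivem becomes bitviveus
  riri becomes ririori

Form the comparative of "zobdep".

"zobdep" ends in -p. The stems ending in -p (gikuftup → gikuftupal, kafip → kafipal) add -al.
The other patterns: stems ending in -m drop the final letter and add -us; stems ending in -u insert -ur- after the first vowel; stems ending in -a, -g or -i add -ori.
So zobdep → zobdepal.

zobdepal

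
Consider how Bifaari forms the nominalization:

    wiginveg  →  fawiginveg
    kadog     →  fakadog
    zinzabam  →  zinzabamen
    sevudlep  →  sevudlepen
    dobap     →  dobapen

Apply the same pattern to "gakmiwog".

fagakmiwog

wiginveg and sevudlep both have last vowel 'e' yet inflect differently (fawiginveg, sevudlepen), so the last vowel is not what conditions the rule; the final letter is.
"gakmiwog" ends in -g. The stems ending in -g (wiginveg → fawiginveg, kadog → fakadog) add the prefix fa-.
The other pattern: stems ending in -m or -p add -en.
So gakmiwog → fagakmiwog.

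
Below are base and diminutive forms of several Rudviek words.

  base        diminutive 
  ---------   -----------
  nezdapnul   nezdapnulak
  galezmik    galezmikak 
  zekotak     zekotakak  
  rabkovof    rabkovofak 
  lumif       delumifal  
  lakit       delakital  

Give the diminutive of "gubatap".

rabkovof and lumif both end in -f yet inflect differently (rabkovofak, delumifal), so the final letter is not what conditions the rule; the number of vowels is.
"gubatap" has 3 vowels. The stems with 3 vowels (nezdapnul → nezdapnulak, galezmik → galezmikak, zekotak → zekotakak) add -ak.
So gubatap → gubatapak.

gubatapak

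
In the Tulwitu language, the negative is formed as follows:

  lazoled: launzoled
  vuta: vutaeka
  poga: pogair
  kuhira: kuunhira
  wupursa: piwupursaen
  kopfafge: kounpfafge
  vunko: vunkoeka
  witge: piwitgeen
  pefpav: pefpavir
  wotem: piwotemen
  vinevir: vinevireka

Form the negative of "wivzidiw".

vuta and wupursa both end in -a yet inflect differently (vutaeka, piwupursaen), so the final letter is not what conditions the rule; the first letter is.
"wivzidiw" begins with w-. The stems beginning with w- (witge → piwitgeen, wotem → piwotemen, wupursa → piwupursaen) add pi- … -en around the stem.
So wivzidiw → piwivzidiwen.

piwivzidiwen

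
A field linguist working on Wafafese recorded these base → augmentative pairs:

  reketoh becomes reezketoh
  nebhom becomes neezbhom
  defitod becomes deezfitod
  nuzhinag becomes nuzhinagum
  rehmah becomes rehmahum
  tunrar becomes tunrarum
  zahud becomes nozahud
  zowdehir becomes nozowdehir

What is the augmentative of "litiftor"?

"litiftor" has last vowel 'o'. The stems whose last vowel is 'o' (reketoh → reezketoh, nebhom → neezbhom, defitod → deezfitod) insert -ez- after the first vowel.
The other patterns: stems whose last vowel is 'a' add -um; stems whose last vowel is 'i' or 'u' add the prefix no-.
So litiftor → lieztiftor.

lieztiftor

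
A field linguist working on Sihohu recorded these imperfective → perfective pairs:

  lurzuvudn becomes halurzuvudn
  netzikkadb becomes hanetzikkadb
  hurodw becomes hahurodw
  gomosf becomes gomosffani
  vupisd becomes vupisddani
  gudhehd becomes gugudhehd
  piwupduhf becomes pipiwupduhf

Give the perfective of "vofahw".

vupisd and gudhehd both end in -d yet inflect differently (vupisddani, gugudhehd), so the final letter is not what conditions the rule; the second-to-last letter is.
"vofahw" has second-to-last letter 'h'. The stems whose second-to-last letter is 'h' (gudhehd → gugudhehd, piwupduhf → pipiwupduhf) repeat the first consonant+vowel as a prefix.
So vofahw → vovofahw.

vovofahw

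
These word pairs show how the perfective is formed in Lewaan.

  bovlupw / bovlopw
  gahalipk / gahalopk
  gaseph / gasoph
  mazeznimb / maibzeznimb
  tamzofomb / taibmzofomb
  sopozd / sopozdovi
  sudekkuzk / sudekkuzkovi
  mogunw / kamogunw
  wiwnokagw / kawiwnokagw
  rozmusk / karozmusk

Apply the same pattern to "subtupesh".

kasubtupesh

gahalipk and sudekkuzk both end in -k yet inflect differently (gahalopk, sudekkuzkovi), so the final letter is not what conditions the rule; the second-to-last letter is.
"subtupesh" has second-to-last letter 's'. The one such stem in the data (rozmusk → karozmusk) adds the prefix ka-, so the same rule applies.
The other patterns: stems whose second-to-last letter is 'p' change the last vowel to 'o'; stems whose second-to-last letter is 'm' insert -ib- after the first vowel; stems whose second-to-last letter is 'z' add -ovi.
So subtupesh → kasubtupesh.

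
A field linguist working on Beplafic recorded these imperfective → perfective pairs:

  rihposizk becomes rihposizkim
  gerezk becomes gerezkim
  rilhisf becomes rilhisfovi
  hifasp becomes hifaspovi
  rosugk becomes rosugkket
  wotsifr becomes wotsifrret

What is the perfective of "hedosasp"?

hedosaspovi

rihposizk and rosugk both end in -k yet inflect differently (rihposizkim, rosugkket), so the final letter is not what conditions the rule; the second-to-last letter is.
"hedosasp" has second-to-last letter 's'. The stems whose second-to-last letter is 's' (rilhisf → rilhisfovi, hifasp → hifaspovi) add -ovi.
The other patterns: stems whose second-to-last letter is 'z' add -im; stems whose second-to-last letter is 'f' or 'g' double the final consonant and add -et.
So hedosasp → hedosaspovi.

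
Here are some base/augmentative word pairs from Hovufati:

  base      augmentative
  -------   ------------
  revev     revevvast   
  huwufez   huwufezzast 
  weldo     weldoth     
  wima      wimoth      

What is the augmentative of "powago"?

"powago" ends in a vowel. The stems ending in a vowel (weldo → weldoth, wima → wimoth) drop the final letter and add -oth.
The other pattern: stems ending in a consonant double the final consonant and add -ast.
So powago → powagoth.

powagoth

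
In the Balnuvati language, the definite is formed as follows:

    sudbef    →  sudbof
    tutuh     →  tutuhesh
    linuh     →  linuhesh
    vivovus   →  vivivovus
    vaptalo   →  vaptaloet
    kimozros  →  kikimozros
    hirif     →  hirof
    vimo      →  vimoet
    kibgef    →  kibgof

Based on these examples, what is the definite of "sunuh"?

vaptalo and kimozros both have last vowel 'o' yet inflect differently (vaptaloet, kikimozros), so the last vowel is not what conditions the rule; the final letter is.
"sunuh" ends in -h. The stems ending in -h (linuh → linuhesh, tutuh → tutuhesh) add -esh.
So sunuh → sunuhesh.

sunuhesh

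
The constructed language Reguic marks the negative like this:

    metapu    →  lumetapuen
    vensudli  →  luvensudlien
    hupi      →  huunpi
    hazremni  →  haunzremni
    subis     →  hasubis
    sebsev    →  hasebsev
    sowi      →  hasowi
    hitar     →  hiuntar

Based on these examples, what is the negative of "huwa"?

huunwa

sowi and hupi both end in -i yet inflect differently (hasowi, huunpi), so the final letter is not what conditions the rule; the first letter is.
"huwa" begins with h-. The stems beginning with h- (hupi → huunpi, hitar → hiuntar, hazremni → haunzremni) insert -un- after the first vowel.
So huwa → huunwa.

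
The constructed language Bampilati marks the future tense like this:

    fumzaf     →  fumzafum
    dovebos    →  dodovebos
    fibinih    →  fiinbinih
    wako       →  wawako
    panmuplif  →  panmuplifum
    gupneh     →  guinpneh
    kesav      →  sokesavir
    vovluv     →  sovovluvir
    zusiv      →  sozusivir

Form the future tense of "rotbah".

panmuplif and zusiv both have last vowel 'i' yet inflect differently (panmuplifum, sozusivir), so the last vowel is not what conditions the rule; the final letter is.
"rotbah" ends in -h. The stems ending in -h (fibinih → fiinbinih, gupneh → guinpneh) insert -in- after the first vowel.
The other patterns: stems ending in -f add -um; stems ending in -v add so- … -ir around the stem; stems ending in -o or -s repeat the first consonant+vowel as a prefix.
So rotbah → rointbah.

rointbah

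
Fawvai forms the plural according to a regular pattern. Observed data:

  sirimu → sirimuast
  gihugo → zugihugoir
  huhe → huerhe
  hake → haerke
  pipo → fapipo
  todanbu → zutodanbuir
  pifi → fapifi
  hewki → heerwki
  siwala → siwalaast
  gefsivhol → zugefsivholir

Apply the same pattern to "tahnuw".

zutahnuwir

todanbu and sirimu both end in -u yet inflect differently (zutodanbuir, sirimuast), so the final letter is not what conditions the rule; the first letter is.
"tahnuw" begins with t-. The one such stem in the data (todanbu → zutodanbuir) adds zu- … -ir around the stem, so the same rule applies.
So tahnuw → zutahnuwir.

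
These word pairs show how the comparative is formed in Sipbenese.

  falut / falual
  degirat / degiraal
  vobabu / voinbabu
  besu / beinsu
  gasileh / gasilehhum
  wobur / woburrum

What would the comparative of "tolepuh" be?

falut and vobabu both have last vowel 'u' yet inflect differently (falual, voinbabu), so the last vowel is not what conditions the rule; the final letter is.
"tolepuh" ends in -h. The one such stem in the data (gasileh → gasilehhum) doubles the final consonant and adds -um (as does wobur), so the same rule applies.
So tolepuh → tolepuhhum.

tolepuhhum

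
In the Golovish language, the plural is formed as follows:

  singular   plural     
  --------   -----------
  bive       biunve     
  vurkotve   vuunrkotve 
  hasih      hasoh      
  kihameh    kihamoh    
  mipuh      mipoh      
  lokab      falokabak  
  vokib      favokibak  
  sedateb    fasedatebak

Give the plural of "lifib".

falifibak

bive and kihameh both have last vowel 'e' yet inflect differently (biunve, kihamoh), so the last vowel is not what conditions the rule; the final letter is.
"lifib" ends in -b. The stems ending in -b (lokab → falokabak, vokib → favokibak, sedateb → fasedatebak) add fa- … -ak around the stem.
So lifib → falifibak.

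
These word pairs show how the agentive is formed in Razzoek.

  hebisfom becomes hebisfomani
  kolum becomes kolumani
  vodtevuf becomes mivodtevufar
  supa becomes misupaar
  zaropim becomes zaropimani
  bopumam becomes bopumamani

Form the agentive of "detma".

"detma" ends in -a. The one such stem in the data (supa → misupaar) adds mi- … -ar around the stem, so the same rule applies.
So detma → midetmaar.

midetmaar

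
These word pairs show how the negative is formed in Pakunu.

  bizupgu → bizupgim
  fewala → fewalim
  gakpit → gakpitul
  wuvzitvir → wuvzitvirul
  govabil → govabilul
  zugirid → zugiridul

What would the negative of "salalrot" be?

bizupgu and wuvzitvir both have 3 vowels yet inflect differently (bizupgim, wuvzitvirul), so the number of vowels is not what conditions the rule; whether the stem ends in a vowel or a consonant is.
"salalrot" ends in a consonant. The stems ending in a consonant (gakpit → gakpitul, wuvzitvir → wuvzitvirul, govabil → govabilul) add -ul.
The other pattern: stems ending in a vowel drop the final letter and add -im.
So salalrot → salalrotul.

salalrotul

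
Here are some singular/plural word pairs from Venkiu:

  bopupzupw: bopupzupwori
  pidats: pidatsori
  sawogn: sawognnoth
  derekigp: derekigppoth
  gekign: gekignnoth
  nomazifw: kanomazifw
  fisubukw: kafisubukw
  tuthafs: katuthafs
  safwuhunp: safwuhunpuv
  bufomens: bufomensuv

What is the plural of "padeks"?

"padeks" has second-to-last letter 'k'. The one such stem in the data (fisubukw → kafisubukw) adds the prefix ka-, so the same rule applies.
The other patterns: stems whose second-to-last letter is 'p' or 't' add -ori; stems whose second-to-last letter is 'g' double the final consonant and add -oth; stems whose second-to-last letter is 'n' add -uv.
So padeks → kapadeks.

kapadeks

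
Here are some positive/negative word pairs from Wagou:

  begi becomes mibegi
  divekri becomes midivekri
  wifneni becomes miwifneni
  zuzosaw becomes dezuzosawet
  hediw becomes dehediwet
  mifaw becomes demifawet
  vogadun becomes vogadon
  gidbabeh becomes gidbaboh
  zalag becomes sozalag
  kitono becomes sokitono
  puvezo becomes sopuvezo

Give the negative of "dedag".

begi and hediw both have last vowel 'i' yet inflect differently (mibegi, dehediwet), so the last vowel is not what conditions the rule; the final letter is.
"dedag" ends in -g. The one such stem in the data (zalag → sozalag) adds the prefix so-, so the same rule applies.
So dedag → sodedag.

sodedag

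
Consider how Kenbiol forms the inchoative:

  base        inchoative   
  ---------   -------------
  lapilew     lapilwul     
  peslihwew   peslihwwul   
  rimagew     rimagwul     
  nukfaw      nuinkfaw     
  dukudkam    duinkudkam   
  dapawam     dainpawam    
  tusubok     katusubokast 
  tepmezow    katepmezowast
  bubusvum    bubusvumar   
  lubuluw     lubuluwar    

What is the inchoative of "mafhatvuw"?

mafhatvuwar

"mafhatvuw" has last vowel 'u'. The stems whose last vowel is 'u' (bubusvum → bubusvumar, lubuluw → lubuluwar) add -ar.
The other patterns: stems whose last vowel is 'e' delete the last vowel and add -ul; stems whose last vowel is 'a' insert -in- after the first vowel; stems whose last vowel is 'o' add ka- … -ast around the stem.
So mafhatvuw → mafhatvuwar.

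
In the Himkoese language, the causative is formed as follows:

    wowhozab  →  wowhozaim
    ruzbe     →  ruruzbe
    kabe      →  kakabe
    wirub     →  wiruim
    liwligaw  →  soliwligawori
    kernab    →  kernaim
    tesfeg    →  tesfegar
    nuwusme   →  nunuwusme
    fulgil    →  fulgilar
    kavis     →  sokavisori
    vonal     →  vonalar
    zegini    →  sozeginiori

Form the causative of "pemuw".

sopemuwori

"pemuw" ends in -w. The one such stem in the data (liwligaw → soliwligawori) adds so- … -ori around the stem, so the same rule applies.
The other patterns: stems ending in -g or -l add -ar; stems ending in -e repeat the first consonant+vowel as a prefix; stems ending in -b drop the final letter and add -im.
So pemuw → sopemuwori.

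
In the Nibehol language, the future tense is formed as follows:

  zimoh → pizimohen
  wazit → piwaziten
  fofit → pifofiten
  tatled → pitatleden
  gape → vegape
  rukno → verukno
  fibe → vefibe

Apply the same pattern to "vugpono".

vevugpono

tatled and gape both have last vowel 'e' yet inflect differently (pitatleden, vegape), so the last vowel is not what conditions the rule; whether the stem ends in a vowel or a consonant is.
"vugpono" ends in a vowel. The stems ending in a vowel (gape → vegape, rukno → verukno, fibe → vefibe) add the prefix ve-.
The other pattern: stems ending in a consonant add pi- … -en around the stem.
So vugpono → vevugpono.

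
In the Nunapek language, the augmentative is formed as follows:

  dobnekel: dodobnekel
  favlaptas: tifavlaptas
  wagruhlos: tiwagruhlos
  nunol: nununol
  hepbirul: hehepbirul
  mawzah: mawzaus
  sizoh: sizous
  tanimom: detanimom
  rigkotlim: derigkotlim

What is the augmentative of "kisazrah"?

wagruhlos and nunol both have last vowel 'o' yet inflect differently (tiwagruhlos, nununol), so the last vowel is not what conditions the rule; the final letter is.
"kisazrah" ends in -h. The stems ending in -h (mawzah → mawzaus, sizoh → sizous) drop the final letter and add -us.
So kisazrah → kisazraus.

kisazraus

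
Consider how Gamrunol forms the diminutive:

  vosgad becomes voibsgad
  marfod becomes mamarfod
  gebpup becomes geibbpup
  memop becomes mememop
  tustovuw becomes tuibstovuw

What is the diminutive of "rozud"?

memop and gebpup both end in -p yet inflect differently (mememop, geibbpup), so the final letter is not what conditions the rule; the last vowel is.
"rozud" has last vowel 'u'. The stems whose last vowel is 'u' (gebpup → geibbpup, tustovuw → tuibstovuw) insert -ib- after the first vowel.
So rozud → roibzud.

roibzud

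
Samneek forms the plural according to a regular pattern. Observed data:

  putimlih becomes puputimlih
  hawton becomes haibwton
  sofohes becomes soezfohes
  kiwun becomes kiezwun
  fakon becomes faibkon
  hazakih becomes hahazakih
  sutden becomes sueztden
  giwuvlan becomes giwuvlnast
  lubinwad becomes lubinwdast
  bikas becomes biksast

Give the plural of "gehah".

hawton and giwuvlan both end in -n yet inflect differently (haibwton, giwuvlnast), so the final letter is not what conditions the rule; the last vowel is.
"gehah" has last vowel 'a'. The stems whose last vowel is 'a' (lubinwad → lubinwdast, bikas → biksast, giwuvlan → giwuvlnast) delete the last vowel and add -ast.
So gehah → gehhast.

gehhast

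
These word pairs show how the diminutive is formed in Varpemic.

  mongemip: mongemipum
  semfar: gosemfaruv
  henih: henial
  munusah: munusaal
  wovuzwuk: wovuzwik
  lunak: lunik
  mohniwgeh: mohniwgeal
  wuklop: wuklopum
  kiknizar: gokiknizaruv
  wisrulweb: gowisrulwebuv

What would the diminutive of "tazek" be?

"tazek" ends in -k. The stems ending in -k (wovuzwuk → wovuzwik, lunak → lunik) change the last vowel to 'i'.
So tazek → tazik.

tazik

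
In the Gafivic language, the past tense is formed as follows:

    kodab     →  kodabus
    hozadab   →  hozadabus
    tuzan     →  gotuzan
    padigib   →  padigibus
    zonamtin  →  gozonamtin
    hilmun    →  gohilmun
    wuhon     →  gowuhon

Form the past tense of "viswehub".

zonamtin and padigib both have last vowel 'i' yet inflect differently (gozonamtin, padigibus), so the last vowel is not what conditions the rule; the final letter is.
"viswehub" ends in -b. The stems ending in -b (padigib → padigibus, kodab → kodabus, hozadab → hozadabus) add -us.
So viswehub → viswehubus.

viswehubus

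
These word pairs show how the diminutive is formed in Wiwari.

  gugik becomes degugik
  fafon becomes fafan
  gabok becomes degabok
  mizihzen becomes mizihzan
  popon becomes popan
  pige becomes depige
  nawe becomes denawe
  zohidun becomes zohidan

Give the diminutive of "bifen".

bifan

mizihzen and nawe both have last vowel 'e' yet inflect differently (mizihzan, denawe), so the last vowel is not what conditions the rule; the final letter is.
"bifen" ends in -n. The stems ending in -n (popon → popan, zohidun → zohidan, fafon → fafan) change the last vowel to 'a'.
The other pattern: stems ending in -e or -k add the prefix de-.
So bifen → bifan.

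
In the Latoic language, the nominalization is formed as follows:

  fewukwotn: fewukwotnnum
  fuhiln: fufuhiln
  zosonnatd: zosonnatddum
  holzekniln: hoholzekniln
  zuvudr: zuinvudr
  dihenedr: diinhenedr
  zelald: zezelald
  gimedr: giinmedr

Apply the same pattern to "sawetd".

sawetddum

zelald and zosonnatd both end in -d yet inflect differently (zezelald, zosonnatddum), so the final letter is not what conditions the rule; the second-to-last letter is.
"sawetd" has second-to-last letter 't'. The stems whose second-to-last letter is 't' (zosonnatd → zosonnatddum, fewukwotn → fewukwotnnum) double the final consonant and add -um.
The other patterns: stems whose second-to-last letter is 'l' repeat the first consonant+vowel as a prefix; stems whose second-to-last letter is 'd' insert -in- after the first vowel.
So sawetd → sawetddum.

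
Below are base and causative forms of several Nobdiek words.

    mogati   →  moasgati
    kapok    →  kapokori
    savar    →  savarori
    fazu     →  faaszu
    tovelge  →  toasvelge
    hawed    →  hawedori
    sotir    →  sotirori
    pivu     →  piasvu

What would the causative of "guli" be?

guasli

tovelge and hawed both have last vowel 'e' yet inflect differently (toasvelge, hawedori), so the last vowel is not what conditions the rule; whether the stem ends in a vowel or a consonant is.
"guli" ends in a vowel. The stems ending in a vowel (fazu → faaszu, mogati → moasgati, tovelge → toasvelge) insert -as- after the first vowel.
The other pattern: stems ending in a consonant add -ori.
So guli → guasli.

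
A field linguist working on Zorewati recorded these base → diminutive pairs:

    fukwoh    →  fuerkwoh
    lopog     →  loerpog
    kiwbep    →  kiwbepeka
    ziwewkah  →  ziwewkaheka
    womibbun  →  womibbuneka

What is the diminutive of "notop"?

"notop" has last vowel 'o'. The stems whose last vowel is 'o' (fukwoh → fuerkwoh, lopog → loerpog) insert -er- after the first vowel.
The other pattern: stems whose last vowel is 'a', 'e' or 'u' add -eka.
So notop → noertop.

noertop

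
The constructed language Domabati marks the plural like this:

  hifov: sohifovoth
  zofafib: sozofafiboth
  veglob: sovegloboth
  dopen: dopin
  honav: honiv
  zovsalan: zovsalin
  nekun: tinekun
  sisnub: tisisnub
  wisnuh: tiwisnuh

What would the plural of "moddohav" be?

hifov and honav both end in -v yet inflect differently (sohifovoth, honiv), so the final letter is not what conditions the rule; the last vowel is.
"moddohav" has last vowel 'a'. The stems whose last vowel is 'a' (honav → honiv, zovsalan → zovsalin) change the last vowel to 'i'.
The other patterns: stems whose last vowel is 'i' or 'o' add so- … -oth around the stem; stems whose last vowel is 'u' add the prefix ti-.
So moddohav → moddohiv.

moddohiv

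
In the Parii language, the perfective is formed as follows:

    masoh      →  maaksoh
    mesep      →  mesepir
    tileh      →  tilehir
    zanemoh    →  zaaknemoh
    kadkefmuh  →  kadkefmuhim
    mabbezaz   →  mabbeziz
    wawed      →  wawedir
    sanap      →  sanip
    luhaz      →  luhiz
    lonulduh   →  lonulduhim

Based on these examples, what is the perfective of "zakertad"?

zakertid

sanap and mesep both end in -p yet inflect differently (sanip, mesepir), so the final letter is not what conditions the rule; the last vowel is.
"zakertad" has last vowel 'a'. The stems whose last vowel is 'a' (luhaz → luhiz, sanap → sanip, mabbezaz → mabbeziz) change the last vowel to 'i'.
The other patterns: stems whose last vowel is 'e' add -ir; stems whose last vowel is 'o' insert -ak- after the first vowel; stems whose last vowel is 'u' add -im.
So zakertad → zakertid.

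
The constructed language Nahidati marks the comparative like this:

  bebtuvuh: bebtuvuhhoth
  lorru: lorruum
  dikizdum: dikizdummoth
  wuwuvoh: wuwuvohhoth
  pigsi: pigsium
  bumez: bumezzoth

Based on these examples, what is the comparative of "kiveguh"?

lorru and dikizdum both have last vowel 'u' yet inflect differently (lorruum, dikizdummoth), so the last vowel is not what conditions the rule; whether the stem ends in a vowel or a consonant is.
"kiveguh" ends in a consonant. The stems ending in a consonant (bumez → bumezzoth, dikizdum → dikizdummoth, bebtuvuh → bebtuvuhhoth) double the final consonant and add -oth.
The other pattern: stems ending in a vowel add -um.
So kiveguh → kiveguhhoth.

kiveguhhoth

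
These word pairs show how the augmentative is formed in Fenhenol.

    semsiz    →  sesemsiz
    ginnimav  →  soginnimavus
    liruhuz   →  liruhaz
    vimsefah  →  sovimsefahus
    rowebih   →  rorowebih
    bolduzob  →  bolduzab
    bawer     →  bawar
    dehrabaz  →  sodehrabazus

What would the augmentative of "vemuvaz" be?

sovemuvazus

dehrabaz and semsiz both end in -z yet inflect differently (sodehrabazus, sesemsiz), so the final letter is not what conditions the rule; the last vowel is.
"vemuvaz" has last vowel 'a'. The stems whose last vowel is 'a' (ginnimav → soginnimavus, vimsefah → sovimsefahus, dehrabaz → sodehrabazus) add so- … -us around the stem.
The other patterns: stems whose last vowel is 'i' repeat the first consonant+vowel as a prefix; stems whose last vowel is 'e', 'o' or 'u' change the last vowel to 'a'.
So vemuvaz → sovemuvazus.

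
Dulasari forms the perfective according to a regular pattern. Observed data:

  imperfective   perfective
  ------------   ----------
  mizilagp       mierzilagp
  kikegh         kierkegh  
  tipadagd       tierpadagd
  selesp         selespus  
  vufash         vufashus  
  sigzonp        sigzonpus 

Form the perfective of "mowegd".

mizilagp and selesp both end in -p yet inflect differently (mierzilagp, selespus), so the final letter is not what conditions the rule; the second-to-last letter is.
"mowegd" has second-to-last letter 'g'. The stems whose second-to-last letter is 'g' (mizilagp → mierzilagp, kikegh → kierkegh, tipadagd → tierpadagd) insert -er- after the first vowel.
The other pattern: stems whose second-to-last letter is 'n' or 's' add -us.
So mowegd → moerwegd.

moerwegd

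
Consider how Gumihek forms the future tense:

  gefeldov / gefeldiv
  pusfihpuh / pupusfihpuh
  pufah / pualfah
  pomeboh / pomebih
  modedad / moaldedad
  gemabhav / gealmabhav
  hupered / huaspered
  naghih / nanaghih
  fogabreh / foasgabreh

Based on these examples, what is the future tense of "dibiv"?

"dibiv" has last vowel 'i'. The one such stem in the data (naghih → nanaghih) repeats the first consonant+vowel as a prefix (as does pusfihpuh), so the same rule applies.
So dibiv → didibiv.

didibiv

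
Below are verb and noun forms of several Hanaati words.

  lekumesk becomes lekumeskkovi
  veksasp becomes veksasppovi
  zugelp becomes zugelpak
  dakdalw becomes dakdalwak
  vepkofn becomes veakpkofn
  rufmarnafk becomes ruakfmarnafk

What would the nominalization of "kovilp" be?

kovilpak

"kovilp" has second-to-last letter 'l'. The stems whose second-to-last letter is 'l' (zugelp → zugelpak, dakdalw → dakdalwak) add -ak.
So kovilp → kovilpak.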